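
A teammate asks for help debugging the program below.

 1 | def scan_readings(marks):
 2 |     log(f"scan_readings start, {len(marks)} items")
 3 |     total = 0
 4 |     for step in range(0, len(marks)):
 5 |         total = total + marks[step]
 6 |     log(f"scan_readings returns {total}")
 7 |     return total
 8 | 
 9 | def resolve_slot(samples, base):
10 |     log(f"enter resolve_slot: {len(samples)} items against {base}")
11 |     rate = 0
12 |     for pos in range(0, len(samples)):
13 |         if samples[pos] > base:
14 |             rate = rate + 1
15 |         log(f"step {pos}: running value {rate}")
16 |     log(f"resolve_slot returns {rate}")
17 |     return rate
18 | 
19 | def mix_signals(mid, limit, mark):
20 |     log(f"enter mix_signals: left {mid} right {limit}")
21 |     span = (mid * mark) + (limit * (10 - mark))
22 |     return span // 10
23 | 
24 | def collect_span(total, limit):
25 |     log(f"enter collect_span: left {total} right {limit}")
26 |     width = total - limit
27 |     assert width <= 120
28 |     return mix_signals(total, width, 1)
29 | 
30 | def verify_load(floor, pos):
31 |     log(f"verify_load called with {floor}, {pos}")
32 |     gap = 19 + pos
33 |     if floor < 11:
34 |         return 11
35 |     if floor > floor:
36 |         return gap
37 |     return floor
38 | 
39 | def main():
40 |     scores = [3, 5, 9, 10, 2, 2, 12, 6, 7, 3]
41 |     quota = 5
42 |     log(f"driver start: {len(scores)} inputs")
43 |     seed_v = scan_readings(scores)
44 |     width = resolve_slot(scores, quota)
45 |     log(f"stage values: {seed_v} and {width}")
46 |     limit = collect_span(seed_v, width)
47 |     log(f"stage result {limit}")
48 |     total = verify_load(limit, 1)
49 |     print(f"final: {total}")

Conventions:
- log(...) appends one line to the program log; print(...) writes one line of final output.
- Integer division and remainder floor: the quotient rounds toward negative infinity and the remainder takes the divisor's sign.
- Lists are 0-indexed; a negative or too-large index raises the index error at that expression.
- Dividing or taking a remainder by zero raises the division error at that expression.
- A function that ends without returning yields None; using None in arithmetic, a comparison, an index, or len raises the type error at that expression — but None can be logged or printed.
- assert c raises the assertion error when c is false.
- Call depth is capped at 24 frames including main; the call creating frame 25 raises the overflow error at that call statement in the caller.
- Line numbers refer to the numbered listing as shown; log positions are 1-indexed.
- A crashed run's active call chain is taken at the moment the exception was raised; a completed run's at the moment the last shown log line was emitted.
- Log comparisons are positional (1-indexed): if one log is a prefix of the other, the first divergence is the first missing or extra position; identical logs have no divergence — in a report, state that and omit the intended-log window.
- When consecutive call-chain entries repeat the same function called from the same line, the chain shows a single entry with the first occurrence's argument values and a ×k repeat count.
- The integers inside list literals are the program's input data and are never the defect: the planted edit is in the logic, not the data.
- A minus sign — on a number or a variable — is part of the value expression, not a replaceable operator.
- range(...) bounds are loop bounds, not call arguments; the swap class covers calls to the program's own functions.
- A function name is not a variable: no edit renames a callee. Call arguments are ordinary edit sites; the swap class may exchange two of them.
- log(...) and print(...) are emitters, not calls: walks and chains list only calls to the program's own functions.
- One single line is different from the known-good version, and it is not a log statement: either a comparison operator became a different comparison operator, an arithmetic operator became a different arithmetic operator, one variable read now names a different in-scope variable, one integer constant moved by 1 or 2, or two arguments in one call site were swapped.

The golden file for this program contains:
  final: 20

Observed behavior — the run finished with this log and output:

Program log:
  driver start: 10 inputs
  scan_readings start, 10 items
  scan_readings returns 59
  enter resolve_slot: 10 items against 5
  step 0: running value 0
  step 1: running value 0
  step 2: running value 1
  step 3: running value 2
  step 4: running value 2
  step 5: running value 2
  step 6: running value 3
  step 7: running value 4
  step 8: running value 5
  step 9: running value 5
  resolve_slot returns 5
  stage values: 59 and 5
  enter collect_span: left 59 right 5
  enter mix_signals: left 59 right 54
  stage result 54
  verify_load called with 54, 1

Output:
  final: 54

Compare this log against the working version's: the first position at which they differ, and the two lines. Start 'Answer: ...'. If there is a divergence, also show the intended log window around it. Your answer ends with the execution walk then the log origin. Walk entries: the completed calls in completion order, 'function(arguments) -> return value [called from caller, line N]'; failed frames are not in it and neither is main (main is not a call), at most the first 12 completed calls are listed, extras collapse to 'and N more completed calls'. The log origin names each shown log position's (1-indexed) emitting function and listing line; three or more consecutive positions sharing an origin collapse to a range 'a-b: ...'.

Answer: there is none — every log position agrees.
Execution walk:
  scan_readings([3, 5, 9, 10, 2, 2, 12, 6, 7, 3]) -> 59  [called from main, line 43]
  resolve_slot([3, 5, 9, 10, 2, 2, 12, 6, 7, 3], 5) -> 5  [called from main, line 44]
  mix_signals(59, 54, 1) -> 54  [called from collect_span, line 28]
  collect_span(59, 5) -> 54  [called from main, line 46]
  verify_load(54, 1) -> 54  [called from main, line 48]
Origin of each log line:
  1: emitted by main (line 42)
  2: emitted by scan_readings (line 2)
  3: emitted by scan_readings (line 6)
  4: emitted by resolve_slot (line 10)
  5-14: emitted by resolve_slot (line 15)
  15: emitted by resolve_slot (line 16)
  16: emitted by main (line 45)
  17: emitted by collect_span (line 25)
  18: emitted by mix_signals (line 20)
  19: emitted by main (line 47)
  20: emitted by verify_load (line 31)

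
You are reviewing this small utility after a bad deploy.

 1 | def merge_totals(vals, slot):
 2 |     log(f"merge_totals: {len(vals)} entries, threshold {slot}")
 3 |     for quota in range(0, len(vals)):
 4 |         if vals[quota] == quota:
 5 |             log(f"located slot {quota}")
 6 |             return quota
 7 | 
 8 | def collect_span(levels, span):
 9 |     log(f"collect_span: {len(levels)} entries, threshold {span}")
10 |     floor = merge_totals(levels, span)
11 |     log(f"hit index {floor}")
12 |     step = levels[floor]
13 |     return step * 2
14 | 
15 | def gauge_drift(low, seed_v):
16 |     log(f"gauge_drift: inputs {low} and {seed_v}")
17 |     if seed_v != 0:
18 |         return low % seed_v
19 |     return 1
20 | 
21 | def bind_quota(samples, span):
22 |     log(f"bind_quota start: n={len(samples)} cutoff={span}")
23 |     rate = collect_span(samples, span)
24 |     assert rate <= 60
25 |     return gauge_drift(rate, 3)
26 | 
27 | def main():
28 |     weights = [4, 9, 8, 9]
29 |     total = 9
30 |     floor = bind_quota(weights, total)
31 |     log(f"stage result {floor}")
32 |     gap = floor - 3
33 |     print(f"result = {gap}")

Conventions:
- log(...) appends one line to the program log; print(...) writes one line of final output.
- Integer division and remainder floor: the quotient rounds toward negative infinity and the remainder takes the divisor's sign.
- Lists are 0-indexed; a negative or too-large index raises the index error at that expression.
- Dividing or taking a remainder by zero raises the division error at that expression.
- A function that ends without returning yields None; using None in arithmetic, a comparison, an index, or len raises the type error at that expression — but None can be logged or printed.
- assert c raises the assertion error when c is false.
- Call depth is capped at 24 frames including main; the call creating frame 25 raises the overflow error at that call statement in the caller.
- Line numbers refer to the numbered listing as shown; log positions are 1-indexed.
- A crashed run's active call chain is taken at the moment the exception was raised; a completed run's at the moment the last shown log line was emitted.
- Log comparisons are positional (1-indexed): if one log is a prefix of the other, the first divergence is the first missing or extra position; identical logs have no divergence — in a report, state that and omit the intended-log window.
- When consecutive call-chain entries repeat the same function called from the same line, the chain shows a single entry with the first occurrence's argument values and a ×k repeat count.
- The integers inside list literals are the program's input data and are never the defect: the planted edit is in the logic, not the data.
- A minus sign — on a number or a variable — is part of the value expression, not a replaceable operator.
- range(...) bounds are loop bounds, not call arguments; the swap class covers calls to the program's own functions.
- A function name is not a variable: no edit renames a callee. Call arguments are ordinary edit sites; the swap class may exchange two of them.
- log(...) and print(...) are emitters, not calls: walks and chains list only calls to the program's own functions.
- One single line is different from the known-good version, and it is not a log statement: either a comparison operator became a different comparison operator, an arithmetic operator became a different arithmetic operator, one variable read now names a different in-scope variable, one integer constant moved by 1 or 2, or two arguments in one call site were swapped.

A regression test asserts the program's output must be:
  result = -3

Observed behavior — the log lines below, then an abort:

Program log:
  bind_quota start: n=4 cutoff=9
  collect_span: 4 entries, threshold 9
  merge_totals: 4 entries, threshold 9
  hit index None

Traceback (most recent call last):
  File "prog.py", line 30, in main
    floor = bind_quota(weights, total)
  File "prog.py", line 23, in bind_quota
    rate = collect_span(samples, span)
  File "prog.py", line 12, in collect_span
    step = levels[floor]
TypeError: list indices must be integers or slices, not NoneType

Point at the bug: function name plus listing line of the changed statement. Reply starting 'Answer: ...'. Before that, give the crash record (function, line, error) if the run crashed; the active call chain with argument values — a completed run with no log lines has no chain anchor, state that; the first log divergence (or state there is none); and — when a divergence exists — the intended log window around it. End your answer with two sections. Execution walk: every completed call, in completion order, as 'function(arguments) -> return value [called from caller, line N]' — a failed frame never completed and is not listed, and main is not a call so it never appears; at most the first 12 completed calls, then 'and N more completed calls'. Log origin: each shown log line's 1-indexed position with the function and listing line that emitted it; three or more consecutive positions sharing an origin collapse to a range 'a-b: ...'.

Answer: the defect is in merge_totals at line 4.
Key fact: The log first diverges at position 4: the faulty run prints 'hit index None' where the working version prints 'located slot 1'.
Crash: collect_span, line 12, TypeError.
Call chain: main -> bind_quota([4, 9, 8, 9], 9) (called at line 30) -> collect_span([4, 9, 8, 9], 9) (called at line 23).
First divergence: at position 4 the run shows 'hit index None' where the working version logs 'located slot 1'.
Intended log window:
  2: collect_span: 4 entries, threshold 9
  3: merge_totals: 4 entries, threshold 9
  4: located slot 1
  5: hit index 1
Execution walk:
  merge_totals([4, 9, 8, 9], 9) -> None  [called from collect_span, line 10]
Log origins:
  1: emitted by bind_quota (line 22)
  2: emitted by collect_span (line 9)
  3: emitted by merge_totals (line 2)
  4: emitted by collect_span (line 11)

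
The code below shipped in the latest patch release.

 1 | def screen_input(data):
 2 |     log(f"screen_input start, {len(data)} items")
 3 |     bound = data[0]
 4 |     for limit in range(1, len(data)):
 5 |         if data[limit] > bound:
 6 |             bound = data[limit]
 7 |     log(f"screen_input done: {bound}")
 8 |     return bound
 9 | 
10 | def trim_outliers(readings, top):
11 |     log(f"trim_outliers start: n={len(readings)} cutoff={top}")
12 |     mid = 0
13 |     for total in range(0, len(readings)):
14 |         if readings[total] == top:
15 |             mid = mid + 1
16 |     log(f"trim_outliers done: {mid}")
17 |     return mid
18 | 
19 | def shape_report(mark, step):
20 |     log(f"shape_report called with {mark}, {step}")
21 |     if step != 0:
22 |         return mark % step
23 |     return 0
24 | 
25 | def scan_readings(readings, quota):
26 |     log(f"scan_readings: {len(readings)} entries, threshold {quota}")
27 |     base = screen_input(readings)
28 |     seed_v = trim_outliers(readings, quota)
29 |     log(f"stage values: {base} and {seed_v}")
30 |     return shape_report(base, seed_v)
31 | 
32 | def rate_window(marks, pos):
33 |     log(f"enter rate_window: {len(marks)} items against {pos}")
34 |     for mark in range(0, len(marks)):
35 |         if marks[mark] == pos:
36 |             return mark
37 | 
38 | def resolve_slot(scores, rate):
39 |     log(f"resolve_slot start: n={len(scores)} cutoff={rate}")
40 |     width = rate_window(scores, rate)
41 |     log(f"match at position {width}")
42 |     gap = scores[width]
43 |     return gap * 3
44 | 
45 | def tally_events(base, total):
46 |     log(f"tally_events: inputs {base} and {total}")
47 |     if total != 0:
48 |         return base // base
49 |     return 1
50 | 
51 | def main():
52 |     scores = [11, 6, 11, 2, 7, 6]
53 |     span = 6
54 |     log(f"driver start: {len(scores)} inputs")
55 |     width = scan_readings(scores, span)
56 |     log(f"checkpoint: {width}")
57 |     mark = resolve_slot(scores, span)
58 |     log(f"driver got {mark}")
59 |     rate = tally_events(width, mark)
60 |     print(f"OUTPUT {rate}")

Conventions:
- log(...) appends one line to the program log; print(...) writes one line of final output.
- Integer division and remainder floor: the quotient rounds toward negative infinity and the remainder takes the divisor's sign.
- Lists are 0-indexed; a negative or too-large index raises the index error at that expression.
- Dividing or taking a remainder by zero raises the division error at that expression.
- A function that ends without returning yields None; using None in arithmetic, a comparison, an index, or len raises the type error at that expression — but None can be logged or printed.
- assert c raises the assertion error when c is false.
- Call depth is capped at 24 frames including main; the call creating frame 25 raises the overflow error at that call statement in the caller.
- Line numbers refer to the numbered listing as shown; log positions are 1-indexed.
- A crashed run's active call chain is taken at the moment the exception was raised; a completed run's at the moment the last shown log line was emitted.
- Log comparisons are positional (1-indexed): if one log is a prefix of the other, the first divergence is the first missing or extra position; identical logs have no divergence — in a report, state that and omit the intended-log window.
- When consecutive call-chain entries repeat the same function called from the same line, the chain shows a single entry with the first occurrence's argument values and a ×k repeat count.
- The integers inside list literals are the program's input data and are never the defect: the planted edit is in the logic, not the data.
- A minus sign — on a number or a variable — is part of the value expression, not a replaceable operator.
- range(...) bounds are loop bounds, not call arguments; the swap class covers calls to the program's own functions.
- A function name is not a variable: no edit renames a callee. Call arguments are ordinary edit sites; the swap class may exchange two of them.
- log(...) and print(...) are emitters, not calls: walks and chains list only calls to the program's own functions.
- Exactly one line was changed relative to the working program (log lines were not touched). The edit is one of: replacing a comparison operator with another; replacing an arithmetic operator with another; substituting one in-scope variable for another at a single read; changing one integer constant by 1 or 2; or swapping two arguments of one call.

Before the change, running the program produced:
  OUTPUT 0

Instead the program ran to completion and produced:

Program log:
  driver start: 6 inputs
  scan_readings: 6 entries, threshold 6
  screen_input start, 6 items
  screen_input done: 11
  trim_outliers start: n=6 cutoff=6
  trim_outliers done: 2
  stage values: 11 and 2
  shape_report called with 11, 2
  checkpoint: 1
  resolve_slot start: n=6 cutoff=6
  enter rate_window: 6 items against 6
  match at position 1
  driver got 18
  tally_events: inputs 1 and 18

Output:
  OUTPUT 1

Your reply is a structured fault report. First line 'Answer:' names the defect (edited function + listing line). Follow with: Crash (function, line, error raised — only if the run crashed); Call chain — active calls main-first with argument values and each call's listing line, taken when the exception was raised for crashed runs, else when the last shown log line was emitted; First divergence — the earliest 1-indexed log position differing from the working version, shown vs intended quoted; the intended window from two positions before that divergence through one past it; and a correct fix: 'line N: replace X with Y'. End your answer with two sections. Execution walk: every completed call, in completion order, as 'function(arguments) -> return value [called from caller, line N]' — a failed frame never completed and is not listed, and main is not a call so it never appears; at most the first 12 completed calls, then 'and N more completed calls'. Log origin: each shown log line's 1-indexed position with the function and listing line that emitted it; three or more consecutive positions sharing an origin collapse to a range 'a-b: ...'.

Answer: the defect is in tally_events at line 48.
The tell: Nothing in the log betrays the bug — only the output does.
Call chain: main -> tally_events(1, 18) (called at line 59).
First divergence: none (the log streams are identical).
Execution walk:
  screen_input([11, 6, 11, 2, 7, 6]) -> 11  [called from scan_readings, line 27]
  trim_outliers([11, 6, 11, 2, 7, 6], 6) -> 2  [called from scan_readings, line 28]
  shape_report(11, 2) -> 1  [called from scan_readings, line 30]
  scan_readings([11, 6, 11, 2, 7, 6], 6) -> 1  [called from main, line 55]
  rate_window([11, 6, 11, 2, 7, 6], 6) -> 1  [called from resolve_slot, line 40]
  resolve_slot([11, 6, 11, 2, 7, 6], 6) -> 18  [called from main, line 57]
  tally_events(1, 18) -> 1  [called from main, line 59]
Log line origins:
  1: emitted by main (line 54)
  2: emitted by scan_readings (line 26)
  3: emitted by screen_input (line 2)
  4: emitted by screen_input (line 7)
  5: emitted by trim_outliers (line 11)
  6: emitted by trim_outliers (line 16)
  7: emitted by scan_readings (line 29)
  8: emitted by shape_report (line 20)
  9: emitted by main (line 56)
  10: emitted by resolve_slot (line 39)
  11: emitted by rate_window (line 33)
  12: emitted by resolve_slot (line 41)
  13: emitted by main (line 58)
  14: emitted by tally_events (line 46)
A correct fix: line 48: replace `base // base` with `base // total`.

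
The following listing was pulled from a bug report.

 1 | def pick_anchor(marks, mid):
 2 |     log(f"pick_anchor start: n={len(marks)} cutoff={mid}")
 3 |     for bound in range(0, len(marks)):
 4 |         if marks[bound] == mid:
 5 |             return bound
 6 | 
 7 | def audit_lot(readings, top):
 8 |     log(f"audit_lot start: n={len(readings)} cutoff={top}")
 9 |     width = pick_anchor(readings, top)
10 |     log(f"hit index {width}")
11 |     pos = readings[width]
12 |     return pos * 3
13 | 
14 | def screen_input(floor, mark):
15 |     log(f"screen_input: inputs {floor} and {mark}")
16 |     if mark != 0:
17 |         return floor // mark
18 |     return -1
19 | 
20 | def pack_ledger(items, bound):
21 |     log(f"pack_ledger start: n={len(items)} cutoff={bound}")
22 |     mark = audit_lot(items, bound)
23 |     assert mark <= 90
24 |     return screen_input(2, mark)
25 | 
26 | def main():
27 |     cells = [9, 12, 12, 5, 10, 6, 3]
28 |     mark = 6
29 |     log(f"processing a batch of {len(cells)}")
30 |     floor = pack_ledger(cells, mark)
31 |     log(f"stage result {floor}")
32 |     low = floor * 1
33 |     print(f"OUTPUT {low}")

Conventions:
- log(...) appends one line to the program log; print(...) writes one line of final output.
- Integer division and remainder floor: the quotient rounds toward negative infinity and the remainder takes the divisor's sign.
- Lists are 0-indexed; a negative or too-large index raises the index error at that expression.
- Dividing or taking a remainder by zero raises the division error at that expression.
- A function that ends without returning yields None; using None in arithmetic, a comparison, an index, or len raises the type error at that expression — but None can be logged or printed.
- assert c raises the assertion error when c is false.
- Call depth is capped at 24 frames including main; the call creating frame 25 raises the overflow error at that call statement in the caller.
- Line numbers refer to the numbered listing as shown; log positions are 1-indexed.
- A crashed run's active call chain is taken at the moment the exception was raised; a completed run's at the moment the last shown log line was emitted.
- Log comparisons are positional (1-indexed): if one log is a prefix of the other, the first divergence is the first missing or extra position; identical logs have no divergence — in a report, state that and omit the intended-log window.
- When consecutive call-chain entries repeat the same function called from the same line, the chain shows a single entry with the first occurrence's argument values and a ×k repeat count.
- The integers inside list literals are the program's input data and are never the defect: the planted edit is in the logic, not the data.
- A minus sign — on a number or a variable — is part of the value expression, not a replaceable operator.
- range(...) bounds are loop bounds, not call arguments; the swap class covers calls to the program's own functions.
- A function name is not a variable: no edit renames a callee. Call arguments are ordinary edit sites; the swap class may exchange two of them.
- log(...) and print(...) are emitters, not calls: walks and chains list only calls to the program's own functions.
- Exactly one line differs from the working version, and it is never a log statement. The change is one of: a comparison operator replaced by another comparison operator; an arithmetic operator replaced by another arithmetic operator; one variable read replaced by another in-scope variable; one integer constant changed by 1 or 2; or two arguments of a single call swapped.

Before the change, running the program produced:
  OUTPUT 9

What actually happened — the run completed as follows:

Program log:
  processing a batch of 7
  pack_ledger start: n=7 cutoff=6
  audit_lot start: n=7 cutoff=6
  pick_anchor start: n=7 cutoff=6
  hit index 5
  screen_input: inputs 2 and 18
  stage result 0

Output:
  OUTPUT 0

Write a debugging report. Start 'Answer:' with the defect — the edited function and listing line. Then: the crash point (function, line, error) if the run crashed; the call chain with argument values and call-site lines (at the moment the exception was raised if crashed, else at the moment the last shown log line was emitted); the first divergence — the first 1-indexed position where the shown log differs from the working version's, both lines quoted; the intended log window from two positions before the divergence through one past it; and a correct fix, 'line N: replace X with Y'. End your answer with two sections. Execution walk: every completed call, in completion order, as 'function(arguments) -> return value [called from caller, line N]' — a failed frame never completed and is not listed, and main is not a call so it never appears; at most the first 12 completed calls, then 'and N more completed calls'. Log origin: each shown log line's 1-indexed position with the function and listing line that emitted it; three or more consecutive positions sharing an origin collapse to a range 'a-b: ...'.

Answer: the defect is in pack_ledger at line 24.
Key observation: At log position 6 the runs split — shown 'screen_input: inputs 2 and 18', but the working version logs 'screen_input: inputs 18 and 2'.
Call chain: main.
First divergence: position 6 — the shown line 'screen_input: inputs 2 and 18' should read 'screen_input: inputs 18 and 2'.
Intended log window:
  4: pick_anchor start: n=7 cutoff=6
  5: hit index 5
  6: screen_input: inputs 18 and 2
  7: stage result 9
Execution walk:
  pick_anchor([9, 12, 12, 5, 10, 6, 3], 6) -> 5  [called from audit_lot, line 9]
  audit_lot([9, 12, 12, 5, 10, 6, 3], 6) -> 18  [called from pack_ledger, line 22]
  screen_input(2, 18) -> 0  [called from pack_ledger, line 24]
  pack_ledger([9, 12, 12, 5, 10, 6, 3], 6) -> 0  [called from main, line 30]
Log line origins:
  1 — main, line 29
  2 — pack_ledger, line 21
  3 — audit_lot, line 8
  4 — pick_anchor, line 2
  5 — audit_lot, line 10
  6 — screen_input, line 15
  7 — main, line 31
A correct fix: line 24: replace `screen_input(2, mark)` with `screen_input(mark, 2)`.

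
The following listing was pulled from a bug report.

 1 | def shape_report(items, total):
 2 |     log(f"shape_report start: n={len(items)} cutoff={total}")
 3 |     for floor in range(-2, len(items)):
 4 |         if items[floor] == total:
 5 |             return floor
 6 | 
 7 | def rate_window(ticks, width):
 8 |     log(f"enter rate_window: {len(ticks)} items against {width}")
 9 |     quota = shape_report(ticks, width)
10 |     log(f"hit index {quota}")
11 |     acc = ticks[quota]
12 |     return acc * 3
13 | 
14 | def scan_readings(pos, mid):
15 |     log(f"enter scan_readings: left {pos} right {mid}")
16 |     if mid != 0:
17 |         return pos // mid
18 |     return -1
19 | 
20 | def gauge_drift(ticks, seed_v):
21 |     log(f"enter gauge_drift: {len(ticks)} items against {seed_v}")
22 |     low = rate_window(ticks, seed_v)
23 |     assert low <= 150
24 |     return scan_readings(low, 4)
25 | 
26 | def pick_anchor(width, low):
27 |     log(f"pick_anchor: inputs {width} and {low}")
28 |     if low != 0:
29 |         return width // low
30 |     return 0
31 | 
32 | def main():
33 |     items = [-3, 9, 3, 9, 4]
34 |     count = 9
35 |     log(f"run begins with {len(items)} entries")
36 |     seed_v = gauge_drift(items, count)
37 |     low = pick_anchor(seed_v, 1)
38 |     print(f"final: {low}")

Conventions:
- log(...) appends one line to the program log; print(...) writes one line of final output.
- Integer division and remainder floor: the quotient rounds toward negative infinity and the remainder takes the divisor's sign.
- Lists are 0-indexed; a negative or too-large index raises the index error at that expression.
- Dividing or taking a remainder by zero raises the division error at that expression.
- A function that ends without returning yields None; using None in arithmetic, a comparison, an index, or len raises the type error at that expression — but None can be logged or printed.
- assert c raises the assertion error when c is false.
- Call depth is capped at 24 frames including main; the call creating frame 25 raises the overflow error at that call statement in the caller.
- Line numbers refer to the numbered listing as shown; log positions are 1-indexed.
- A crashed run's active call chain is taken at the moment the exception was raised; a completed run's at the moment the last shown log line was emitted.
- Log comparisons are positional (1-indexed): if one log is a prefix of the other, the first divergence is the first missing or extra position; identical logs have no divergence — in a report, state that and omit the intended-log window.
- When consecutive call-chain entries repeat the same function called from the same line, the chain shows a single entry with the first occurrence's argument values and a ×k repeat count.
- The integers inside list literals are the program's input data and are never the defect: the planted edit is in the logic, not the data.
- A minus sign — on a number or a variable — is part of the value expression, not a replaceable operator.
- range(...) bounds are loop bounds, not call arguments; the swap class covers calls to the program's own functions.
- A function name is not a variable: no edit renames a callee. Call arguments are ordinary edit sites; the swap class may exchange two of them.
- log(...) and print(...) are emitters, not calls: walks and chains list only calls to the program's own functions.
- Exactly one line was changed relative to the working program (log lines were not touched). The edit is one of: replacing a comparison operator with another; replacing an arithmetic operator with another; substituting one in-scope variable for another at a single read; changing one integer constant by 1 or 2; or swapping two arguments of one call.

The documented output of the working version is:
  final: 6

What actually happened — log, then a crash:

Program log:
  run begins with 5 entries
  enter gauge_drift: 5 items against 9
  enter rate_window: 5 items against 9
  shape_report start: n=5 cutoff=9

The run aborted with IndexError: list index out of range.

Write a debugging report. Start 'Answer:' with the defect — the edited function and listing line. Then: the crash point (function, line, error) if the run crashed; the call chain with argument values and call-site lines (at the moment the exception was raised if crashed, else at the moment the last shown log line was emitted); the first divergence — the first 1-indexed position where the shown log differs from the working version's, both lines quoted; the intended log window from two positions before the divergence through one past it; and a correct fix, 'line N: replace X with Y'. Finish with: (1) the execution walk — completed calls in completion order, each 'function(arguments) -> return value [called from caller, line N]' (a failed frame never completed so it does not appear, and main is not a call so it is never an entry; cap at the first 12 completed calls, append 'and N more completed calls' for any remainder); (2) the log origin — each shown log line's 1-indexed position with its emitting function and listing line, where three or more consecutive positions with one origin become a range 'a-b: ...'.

Answer: the defect is in shape_report at line 3.
The tell: Only 4 log lines were emitted before the run died; the intended continuation was 'hit index 1'.
Crash: shape_report, line 4, IndexError.
Call chain: main -> gauge_drift([-3, 9, 3, 9, 4], 9) (called at line 36) -> rate_window([-3, 9, 3, 9, 4], 9) (called at line 22) -> shape_report([-3, 9, 3, 9, 4], 9) (called at line 9).
First divergence: position 5 (shown log ended at 4 lines; the working version continues: 'hit index 1').
Intended log window:
  3: enter rate_window: 5 items against 9
  4: shape_report start: n=5 cutoff=9
  5: hit index 1
  6: enter scan_readings: left 27 right 4
Execution walk:
  (no call completed)
Log origin:
  1: logged in main at line 35
  2: logged in gauge_drift at line 21
  3: logged in rate_window at line 8
  4: logged in shape_report at line 2
A correct fix: line 3: replace `-2` with `0`.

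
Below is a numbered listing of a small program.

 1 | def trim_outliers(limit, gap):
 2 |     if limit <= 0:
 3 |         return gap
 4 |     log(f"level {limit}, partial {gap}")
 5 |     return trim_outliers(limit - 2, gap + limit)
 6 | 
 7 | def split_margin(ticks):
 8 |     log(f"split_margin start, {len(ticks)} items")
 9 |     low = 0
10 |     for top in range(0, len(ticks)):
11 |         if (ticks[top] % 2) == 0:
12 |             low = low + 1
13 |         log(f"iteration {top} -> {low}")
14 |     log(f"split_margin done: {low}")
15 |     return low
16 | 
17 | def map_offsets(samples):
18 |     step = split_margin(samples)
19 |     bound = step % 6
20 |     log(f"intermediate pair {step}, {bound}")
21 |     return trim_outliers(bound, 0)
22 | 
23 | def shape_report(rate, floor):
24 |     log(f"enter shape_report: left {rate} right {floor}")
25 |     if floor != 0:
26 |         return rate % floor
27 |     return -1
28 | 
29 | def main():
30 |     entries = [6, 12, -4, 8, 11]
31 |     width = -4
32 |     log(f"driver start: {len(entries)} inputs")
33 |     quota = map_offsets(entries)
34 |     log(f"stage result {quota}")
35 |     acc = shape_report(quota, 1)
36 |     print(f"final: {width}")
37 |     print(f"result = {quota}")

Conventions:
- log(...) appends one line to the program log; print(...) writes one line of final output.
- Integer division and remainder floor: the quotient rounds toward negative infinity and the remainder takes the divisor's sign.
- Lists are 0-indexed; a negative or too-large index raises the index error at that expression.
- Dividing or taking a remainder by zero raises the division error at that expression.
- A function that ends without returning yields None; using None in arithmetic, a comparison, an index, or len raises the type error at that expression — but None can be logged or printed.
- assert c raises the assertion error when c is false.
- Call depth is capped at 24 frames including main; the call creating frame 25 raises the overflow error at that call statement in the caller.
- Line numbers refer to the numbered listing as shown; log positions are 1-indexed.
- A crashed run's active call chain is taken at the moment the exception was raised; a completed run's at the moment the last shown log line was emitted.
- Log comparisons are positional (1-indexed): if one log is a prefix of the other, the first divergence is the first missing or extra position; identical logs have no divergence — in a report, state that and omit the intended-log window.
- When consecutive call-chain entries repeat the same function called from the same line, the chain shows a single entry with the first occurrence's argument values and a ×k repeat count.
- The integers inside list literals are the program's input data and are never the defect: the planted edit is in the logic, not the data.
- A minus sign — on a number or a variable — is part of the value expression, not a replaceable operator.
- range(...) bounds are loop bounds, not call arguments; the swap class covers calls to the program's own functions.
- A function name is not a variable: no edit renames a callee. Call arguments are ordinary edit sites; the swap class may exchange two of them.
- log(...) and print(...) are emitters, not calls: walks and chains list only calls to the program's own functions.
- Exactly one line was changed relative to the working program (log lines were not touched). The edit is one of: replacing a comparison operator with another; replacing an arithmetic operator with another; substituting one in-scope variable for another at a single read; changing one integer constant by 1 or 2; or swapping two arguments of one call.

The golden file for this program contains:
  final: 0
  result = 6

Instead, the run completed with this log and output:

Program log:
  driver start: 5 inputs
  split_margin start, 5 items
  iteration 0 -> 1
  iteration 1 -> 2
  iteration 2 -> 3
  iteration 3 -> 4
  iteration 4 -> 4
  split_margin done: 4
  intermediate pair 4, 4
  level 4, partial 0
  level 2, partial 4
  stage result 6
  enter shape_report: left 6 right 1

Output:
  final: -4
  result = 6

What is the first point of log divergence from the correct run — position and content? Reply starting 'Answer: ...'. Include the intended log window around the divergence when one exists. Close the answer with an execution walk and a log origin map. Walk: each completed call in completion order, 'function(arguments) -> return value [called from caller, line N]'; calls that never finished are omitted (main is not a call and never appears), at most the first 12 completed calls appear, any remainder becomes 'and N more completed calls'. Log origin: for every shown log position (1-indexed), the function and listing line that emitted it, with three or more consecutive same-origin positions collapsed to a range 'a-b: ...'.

Answer: none; the two logs match at every position.
Execution walk:
  split_margin([6, 12, -4, 8, 11]) -> 4  [called from map_offsets, line 18]
  trim_outliers(0, 6) -> 6  [called from trim_outliers, line 5]
  trim_outliers(2, 4) -> 6  [called from trim_outliers, line 5]
  trim_outliers(4, 0) -> 6  [called from map_offsets, line 21]
  map_offsets([6, 12, -4, 8, 11]) -> 6  [called from main, line 33]
  shape_report(6, 1) -> 0  [called from main, line 35]
Log origins:
  1: from main, line 32
  2: from split_margin, line 8
  3-7: from split_margin, line 13
  8: from split_margin, line 14
  9: from map_offsets, line 20
  10: from trim_outliers, line 4
  11: from trim_outliers, line 4
  12: from main, line 34
  13: from shape_report, line 24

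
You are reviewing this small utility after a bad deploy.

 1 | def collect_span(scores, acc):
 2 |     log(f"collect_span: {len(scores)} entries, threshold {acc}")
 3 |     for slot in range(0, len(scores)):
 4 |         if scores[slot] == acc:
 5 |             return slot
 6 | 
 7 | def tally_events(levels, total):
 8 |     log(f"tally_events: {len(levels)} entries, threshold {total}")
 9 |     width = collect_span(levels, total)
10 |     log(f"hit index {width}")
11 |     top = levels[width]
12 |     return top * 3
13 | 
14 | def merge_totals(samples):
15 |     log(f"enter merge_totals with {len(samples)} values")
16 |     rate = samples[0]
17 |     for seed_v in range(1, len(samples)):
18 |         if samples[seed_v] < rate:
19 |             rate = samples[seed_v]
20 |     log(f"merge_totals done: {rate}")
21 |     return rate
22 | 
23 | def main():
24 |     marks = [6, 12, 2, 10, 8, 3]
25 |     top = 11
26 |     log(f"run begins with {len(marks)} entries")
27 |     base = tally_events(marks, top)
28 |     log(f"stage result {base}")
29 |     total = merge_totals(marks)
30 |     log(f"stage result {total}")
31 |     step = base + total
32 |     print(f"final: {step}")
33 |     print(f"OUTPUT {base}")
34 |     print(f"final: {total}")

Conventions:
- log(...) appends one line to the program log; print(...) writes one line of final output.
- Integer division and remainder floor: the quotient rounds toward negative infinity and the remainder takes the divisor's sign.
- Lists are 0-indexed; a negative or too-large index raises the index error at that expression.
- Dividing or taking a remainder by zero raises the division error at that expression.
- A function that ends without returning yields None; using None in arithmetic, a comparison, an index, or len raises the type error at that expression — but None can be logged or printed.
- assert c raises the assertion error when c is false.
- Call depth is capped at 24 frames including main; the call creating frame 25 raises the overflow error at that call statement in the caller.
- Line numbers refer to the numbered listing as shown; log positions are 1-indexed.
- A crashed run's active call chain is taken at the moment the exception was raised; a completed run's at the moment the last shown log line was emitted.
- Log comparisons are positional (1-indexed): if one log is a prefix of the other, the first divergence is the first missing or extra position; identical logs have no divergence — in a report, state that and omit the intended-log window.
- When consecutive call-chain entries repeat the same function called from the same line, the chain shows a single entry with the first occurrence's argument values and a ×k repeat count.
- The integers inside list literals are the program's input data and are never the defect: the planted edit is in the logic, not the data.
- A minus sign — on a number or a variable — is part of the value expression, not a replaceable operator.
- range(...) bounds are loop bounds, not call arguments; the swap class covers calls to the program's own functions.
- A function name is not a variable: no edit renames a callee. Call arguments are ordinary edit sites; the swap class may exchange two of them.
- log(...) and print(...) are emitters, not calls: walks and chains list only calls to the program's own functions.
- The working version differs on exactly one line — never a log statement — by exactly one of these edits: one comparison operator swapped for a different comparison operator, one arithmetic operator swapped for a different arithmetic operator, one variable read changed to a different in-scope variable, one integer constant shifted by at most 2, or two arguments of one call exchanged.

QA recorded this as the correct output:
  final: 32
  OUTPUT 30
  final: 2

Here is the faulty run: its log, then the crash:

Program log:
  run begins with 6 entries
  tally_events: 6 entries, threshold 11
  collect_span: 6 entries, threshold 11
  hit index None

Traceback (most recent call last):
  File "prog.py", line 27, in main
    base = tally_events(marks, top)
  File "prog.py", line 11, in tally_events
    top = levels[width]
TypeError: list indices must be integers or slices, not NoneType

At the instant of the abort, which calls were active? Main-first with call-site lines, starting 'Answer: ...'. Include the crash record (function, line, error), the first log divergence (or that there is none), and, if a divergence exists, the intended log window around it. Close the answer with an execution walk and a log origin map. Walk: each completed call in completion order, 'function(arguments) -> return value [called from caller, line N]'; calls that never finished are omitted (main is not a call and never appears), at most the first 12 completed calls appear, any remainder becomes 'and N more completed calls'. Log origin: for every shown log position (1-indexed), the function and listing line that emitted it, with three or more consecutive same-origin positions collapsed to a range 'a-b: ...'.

Answer: main -> tally_events (called at line 27).
The tell: The log first diverges at position 2: the faulty run prints 'tally_events: 6 entries, threshold 11' where the working version prints 'tally_events: 6 entries, threshold 10'.
Crash: tally_events, line 11, TypeError.
First divergence: position 2 — shown 'tally_events: 6 entries, threshold 11', intended 'tally_events: 6 entries, threshold 10'.
Intended log window:
  1: run begins with 6 entries
  2: tally_events: 6 entries, threshold 10
  3: collect_span: 6 entries, threshold 10
Execution walk:
  collect_span([6, 12, 2, 10, 8, 3], 11) -> None  [called from tally_events, line 9]
Log origins:
  1 — main, line 26
  2 — tally_events, line 8
  3 — collect_span, line 2
  4 — tally_events, line 10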